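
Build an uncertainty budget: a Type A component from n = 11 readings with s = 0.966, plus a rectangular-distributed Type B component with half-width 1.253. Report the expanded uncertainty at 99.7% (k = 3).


u_A = s / sqrt(n) = 0.966 / sqrt(11) = 0.29125996
u_B = half_width / sqrt(3) = 1.253 / sqrt(3) = 0.72341989
uc = sqrt(u_A^2 + u_B^2) = sqrt(0.29125996^2 + 0.72341989^2) = 0.77985172
U = k * uc = 3 * 0.77985172
U = 2.3396

2.3396


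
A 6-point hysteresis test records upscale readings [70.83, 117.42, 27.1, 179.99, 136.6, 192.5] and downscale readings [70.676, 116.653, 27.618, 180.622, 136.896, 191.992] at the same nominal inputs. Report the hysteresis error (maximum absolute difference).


|70.83 - 70.676| = 0.1540
|117.42 - 116.653| = 0.7670
|27.1 - 27.618| = 0.5180
|179.99 - 180.622| = 0.6320
|136.6 - 136.896| = 0.2960
|192.5 - 191.992| = 0.5080
hysteresis = max(diffs) = 0.7670

0.7670


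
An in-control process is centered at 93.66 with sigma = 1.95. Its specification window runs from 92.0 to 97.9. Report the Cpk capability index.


Cpu = (USL - mean) / (3*sigma) = (97.9 - 93.66) / (3*1.95) = 0.7248
Cpl = (mean - LSL) / (3*sigma) = (93.66 - 92.0) / (3*1.95) = 0.2838
Cpk = min(Cpu, Cpl) = 0.2838

0.2838


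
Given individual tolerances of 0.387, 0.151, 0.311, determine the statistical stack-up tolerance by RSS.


RSS = sqrt(0.387^2 + 0.151^2 + 0.311^2)
= sqrt(0.269291)
= 0.5189

0.5189


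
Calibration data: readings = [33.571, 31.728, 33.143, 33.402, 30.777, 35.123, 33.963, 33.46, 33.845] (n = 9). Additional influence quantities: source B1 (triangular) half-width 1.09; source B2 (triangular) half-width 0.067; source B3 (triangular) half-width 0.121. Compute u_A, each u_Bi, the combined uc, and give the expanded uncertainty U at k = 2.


mean = (33.571 + 31.728 + 33.143 + 33.402 + 30.777 + 35.123 + 33.963 + 33.46 + 33.845) / 9 = 33.22355556
s = sqrt(sum((x - mean)^2)/(n-1)) = 1.2736825
u_A = s / sqrt(n) = 1.2736825 / sqrt(9) = 0.42456083
u_B1 = 1.09 / sqrt(6) = 0.44499064
u_B2 = 0.067 / sqrt(6) = 0.027352635
u_B3 = 0.121 / sqrt(6) = 0.049398043
uc = sqrt(0.42456083^2 + 0.44499064^2 + 0.027352635^2 + 0.049398043^2) = 0.61762197
U = k * uc = 2 * 0.61762197
U = 1.2352

1.2352


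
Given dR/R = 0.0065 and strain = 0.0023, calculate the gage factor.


GF = (dR/R) / epsilon
= 0.0065 / 0.0023
= 2.8261

2.8261


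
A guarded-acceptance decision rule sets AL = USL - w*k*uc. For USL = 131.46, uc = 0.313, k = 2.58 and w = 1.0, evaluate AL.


U = k * uc = 2.58 * 0.313 = 0.80754
guard band g = w * U = 1.0 * 0.80754 = 0.80754
AL = USL - g = 131.46 - 0.80754
AL = 130.6525

130.6525


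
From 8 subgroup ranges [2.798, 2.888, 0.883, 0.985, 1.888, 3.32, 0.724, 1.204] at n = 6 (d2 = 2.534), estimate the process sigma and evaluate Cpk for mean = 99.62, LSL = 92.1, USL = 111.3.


R_bar = (2.798 + 2.888 + 0.883 + 0.985 + 1.888 + 3.32 + 0.724 + 1.204) / 8 = 1.83625
sigma = R_bar / d2 = 1.83625 / 2.534 = 0.72464483
Cp = (USL - LSL)/(6*sigma) = (111.3 - 92.1)/(6*0.72464483) = 4.4160
Cpu = (111.3 - 99.62)/(3*0.72464483) = 5.3727
Cpl = (99.62 - 92.1)/(3*0.72464483) = 3.4592
Cpk = min(Cpu, Cpl) = 3.4592

3.4592


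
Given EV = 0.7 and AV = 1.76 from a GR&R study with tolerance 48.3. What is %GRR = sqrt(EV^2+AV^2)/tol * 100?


GRR = sqrt(EV^2 + AV^2) = sqrt(0.7^2 + 1.76^2) = 1.8940961
%GRR = GRR / tol * 100 = 1.8940961 / 48.3 * 100
%GRR = 3.9215

3.9215


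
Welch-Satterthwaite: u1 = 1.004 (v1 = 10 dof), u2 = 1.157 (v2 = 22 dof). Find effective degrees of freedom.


uc = sqrt(u1^2 + u2^2) = sqrt(1.004^2 + 1.157^2) = 1.5318828
v_eff = uc^4 / (u1^4/v1 + u2^4/v2)
= 1.5318828^4 / (1.004^4/10 + 1.157^4/22)
= 5.5068362 / 0.18306331
v_eff = 30.0816

30.0816


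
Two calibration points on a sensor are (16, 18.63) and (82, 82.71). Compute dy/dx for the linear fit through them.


slope = (y2 - y1) / (x2 - x1)
= (82.71 - 18.63) / (82 - 16)
= 64.0800 / 66
= 0.9709

0.9709


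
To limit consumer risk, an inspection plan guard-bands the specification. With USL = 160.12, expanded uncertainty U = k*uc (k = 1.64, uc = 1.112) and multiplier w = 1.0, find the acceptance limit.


U = k * uc = 1.64 * 1.112 = 1.82368
guard band g = w * U = 1.0 * 1.82368 = 1.82368
AL = USL - g = 160.12 - 1.82368
AL = 158.2963

158.2963


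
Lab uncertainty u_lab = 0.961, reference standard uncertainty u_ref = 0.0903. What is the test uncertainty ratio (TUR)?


TUR = u_lab / u_ref
= 0.961 / 0.0903
= 10.6423

10.6423


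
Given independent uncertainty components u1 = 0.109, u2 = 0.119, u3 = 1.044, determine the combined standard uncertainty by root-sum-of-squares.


uc = sqrt(0.109^2 + 0.119^2 + 1.044^2)
uc = sqrt(1.115978)
uc = 1.0564

1.0564


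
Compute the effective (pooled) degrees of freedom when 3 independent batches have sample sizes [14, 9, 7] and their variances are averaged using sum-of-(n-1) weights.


nu = sum_i (n_i - 1)
nu = ((14 - 1) + (9 - 1) + (7 - 1))
nu = 13 + 8 + 6
nu = 27

27


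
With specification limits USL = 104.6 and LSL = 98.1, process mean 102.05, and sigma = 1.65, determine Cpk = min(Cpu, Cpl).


Cpu = (USL - mean) / (3*sigma) = (104.6 - 102.05) / (3*1.65) = 0.5152
Cpl = (mean - LSL) / (3*sigma) = (102.05 - 98.1) / (3*1.65) = 0.7980
Cpk = min(Cpu, Cpl) = 0.5152

0.5152


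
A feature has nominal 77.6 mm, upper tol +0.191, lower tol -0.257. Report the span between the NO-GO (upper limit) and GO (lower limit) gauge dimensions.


GO = nominal - lower_tol (smallest hole = maximum material condition)
GO = 77.6 - 0.257 = 77.343
NO-GO = nominal + upper_tol (largest hole = least material condition)
NO-GO = 77.6 + 0.191 = 77.791
spread = NO-GO - GO = 77.791 - 77.343 = 0.4480

0.4480


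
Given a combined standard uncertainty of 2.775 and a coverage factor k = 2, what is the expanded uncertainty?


U = k * uc
U = 2 * 2.775
U = 5.5500

5.5500


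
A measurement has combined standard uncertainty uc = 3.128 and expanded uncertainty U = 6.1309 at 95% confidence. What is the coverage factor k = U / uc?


k = U / uc
k = 6.1309 / 3.128
k = 1.96

1.96


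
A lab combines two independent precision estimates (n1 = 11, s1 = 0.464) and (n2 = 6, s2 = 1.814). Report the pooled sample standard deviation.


s_p = sqrt(((n1-1)*s1^2 + (n2-1)*s2^2) / (n1+n2-2))
numerator = (11-1)*0.464^2 + (6-1)*1.814^2 = 2.15296 + 16.45298 = 18.60594
denominator = 11 + 6 - 2 = 15
s_p^2 = 18.60594 / 15 = 1.240396
s_p = sqrt(1.240396) = 1.1137

1.1137


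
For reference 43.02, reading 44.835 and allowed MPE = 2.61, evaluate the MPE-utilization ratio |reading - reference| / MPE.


e = indication - reference = 44.835 - 43.02 = 1.8150
|e| = 1.8150
ratio = |e| / MPE = 1.8150 / 2.61
ratio = 0.6954

0.6954


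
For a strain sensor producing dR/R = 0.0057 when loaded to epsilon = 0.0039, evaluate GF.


GF = (dR/R) / epsilon
= 0.0057 / 0.0039
= 1.4615

1.4615


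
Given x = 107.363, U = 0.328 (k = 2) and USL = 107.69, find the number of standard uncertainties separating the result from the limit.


u = U / k = 0.328 / 2 = 0.164
margin = |USL - x| = |107.69 - 107.363| = 0.327
z = margin / u = 0.327 / 0.164
z = 1.9939

1.9939


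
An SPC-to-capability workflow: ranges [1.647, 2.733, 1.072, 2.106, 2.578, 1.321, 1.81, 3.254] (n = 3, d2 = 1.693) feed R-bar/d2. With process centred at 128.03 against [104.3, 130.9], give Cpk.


R_bar = (1.647 + 2.733 + 1.072 + 2.106 + 2.578 + 1.321 + 1.81 + 3.254) / 8 = 2.065125
sigma = R_bar / d2 = 2.065125 / 1.693 = 1.2198021
Cp = (USL - LSL)/(6*sigma) = (130.9 - 104.3)/(6*1.2198021) = 3.6345
Cpu = (130.9 - 128.03)/(3*1.2198021) = 0.7843
Cpl = (128.03 - 104.3)/(3*1.2198021) = 6.4847
Cpk = min(Cpu, Cpl) = 0.7843

0.7843


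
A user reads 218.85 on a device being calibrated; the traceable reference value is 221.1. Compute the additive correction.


Correction = standard - reading
= 221.1 - 218.85
= 2.2500

2.2500


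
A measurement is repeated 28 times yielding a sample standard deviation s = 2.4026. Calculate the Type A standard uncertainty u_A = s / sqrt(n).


u_A = s / sqrt(n)
u_A = 2.4026 / sqrt(28)
u_A = 2.4026 / 5.2915026
u_A = 0.4540

0.4540


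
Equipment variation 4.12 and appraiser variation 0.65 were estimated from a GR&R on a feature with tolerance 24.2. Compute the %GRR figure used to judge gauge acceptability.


GRR = sqrt(EV^2 + AV^2) = sqrt(4.12^2 + 0.65^2) = 4.1709591
%GRR = GRR / tol * 100 = 4.1709591 / 24.2 * 100
%GRR = 17.2354

17.2354


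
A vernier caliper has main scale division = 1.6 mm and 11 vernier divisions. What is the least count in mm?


LC = MSD / n_div
= 1.6 / 11
= 0.1455

0.1455


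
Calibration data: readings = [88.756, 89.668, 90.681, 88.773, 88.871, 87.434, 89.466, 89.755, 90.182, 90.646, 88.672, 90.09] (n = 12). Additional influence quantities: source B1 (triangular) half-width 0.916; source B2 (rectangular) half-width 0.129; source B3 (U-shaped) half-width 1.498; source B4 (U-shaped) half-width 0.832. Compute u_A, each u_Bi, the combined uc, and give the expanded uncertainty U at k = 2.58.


mean = (88.756 + 89.668 + 90.681 + 88.773 + 88.871 + 87.434 + 89.466 + 89.755 + 90.182 + 90.646 + 88.672 + 90.09) / 12 = 89.41616667
s = sqrt(sum((x - mean)^2)/(n-1)) = 0.9516978
u_A = s / sqrt(n) = 0.9516978 / sqrt(12) = 0.27473149
u_B1 = 0.916 / sqrt(6) = 0.37395543
u_B2 = 0.129 / sqrt(3) = 0.074478185
u_B3 = 1.498 / sqrt(2) = 1.059246
u_B4 = 0.832 / sqrt(2) = 0.58831284
uc = sqrt(0.27473149^2 + 0.37395543^2 + 0.074478185^2 + 1.059246^2 + 0.58831284^2) = 1.2996081
U = k * uc = 2.58 * 1.2996081
U = 3.3530

3.3530


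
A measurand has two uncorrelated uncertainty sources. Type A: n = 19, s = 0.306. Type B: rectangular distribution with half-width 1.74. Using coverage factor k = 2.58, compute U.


u_A = s / sqrt(n) = 0.306 / sqrt(19) = 0.070201215
u_B = half_width / sqrt(3) = 1.74 / sqrt(3) = 1.0045895
uc = sqrt(u_A^2 + u_B^2) = sqrt(0.070201215^2 + 1.0045895^2) = 1.0070394
U = k * uc = 2.58 * 1.0070394
U = 2.5982

2.5982


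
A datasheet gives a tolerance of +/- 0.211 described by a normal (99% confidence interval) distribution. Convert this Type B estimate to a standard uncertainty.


u_B = half_width / 2.576
u_B = 0.211 / 2.576
u_B = 0.0819

0.0819


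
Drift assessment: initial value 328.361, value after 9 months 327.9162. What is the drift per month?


rate = (v2 - v1) / months
= (327.9162 - 328.361) / 9
= -0.4448 / 9
= -0.0494

-0.0494


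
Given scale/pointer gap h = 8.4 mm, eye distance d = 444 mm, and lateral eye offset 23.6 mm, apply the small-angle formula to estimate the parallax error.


error = h * offset / d
= 8.4 * 23.6 / 444
= 0.4465

0.4465


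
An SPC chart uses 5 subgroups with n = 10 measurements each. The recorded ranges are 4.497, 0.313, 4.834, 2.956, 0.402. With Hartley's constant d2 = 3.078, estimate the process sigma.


R_bar = (4.497 + 0.313 + 4.834 + 2.956 + 0.402) / 5
R_bar = 13.002 / 5 = 2.6004
sigma_hat = R_bar / d2 = 2.6004 / 3.078 = 0.8448

0.8448


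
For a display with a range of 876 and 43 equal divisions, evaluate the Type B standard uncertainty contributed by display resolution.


resolution = range / divisions
resolution = 876 / 43 = 20.372093
u_res = resolution / (2*sqrt(3))
u_res = 20.372093 / 3.4641016
u_res = 5.8809

5.8809


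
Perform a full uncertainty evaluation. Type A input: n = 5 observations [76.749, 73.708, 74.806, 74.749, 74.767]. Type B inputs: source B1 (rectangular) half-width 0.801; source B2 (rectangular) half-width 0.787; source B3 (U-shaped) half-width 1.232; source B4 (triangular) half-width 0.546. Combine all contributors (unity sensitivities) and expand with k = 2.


mean = (76.749 + 73.708 + 74.806 + 74.749 + 74.767) / 5 = 74.9558
s = sqrt(sum((x - mean)^2)/(n-1)) = 1.1037915
u_A = s / sqrt(n) = 1.1037915 / sqrt(5) = 0.49363057
u_B1 = 0.801 / sqrt(3) = 0.46245757
u_B2 = 0.787 / sqrt(3) = 0.45437466
u_B3 = 1.232 / sqrt(2) = 0.87115555
u_B4 = 0.546 / sqrt(6) = 0.22290357
uc = sqrt(0.49363057^2 + 0.46245757^2 + 0.45437466^2 + 0.87115555^2 + 0.22290357^2) = 1.2135042
U = k * uc = 2 * 1.2135042
U = 2.4270

2.4270


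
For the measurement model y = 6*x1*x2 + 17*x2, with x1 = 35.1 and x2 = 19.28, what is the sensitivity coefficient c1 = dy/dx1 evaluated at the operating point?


y = 6*x1*x2 + 17*x2
dy/dx1 = 6*x2
Evaluate at x2 = 19.28: c1 = 6 * 19.28
c1 = 115.6800

115.6800


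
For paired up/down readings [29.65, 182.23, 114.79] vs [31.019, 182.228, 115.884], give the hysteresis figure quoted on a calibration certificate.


|29.65 - 31.019| = 1.3690
|182.23 - 182.228| = 0.0020
|114.79 - 115.884| = 1.0940
hysteresis = max(diffs) = 1.3690

1.3690


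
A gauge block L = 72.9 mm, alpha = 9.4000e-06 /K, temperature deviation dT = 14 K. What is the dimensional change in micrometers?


dL = L * alpha * dT
= 72.9 * 9.4000e-06 * 14
= 0.0095936 mm
dL_um = 0.0095936 * 1000 = 9.5936 um

9.5936


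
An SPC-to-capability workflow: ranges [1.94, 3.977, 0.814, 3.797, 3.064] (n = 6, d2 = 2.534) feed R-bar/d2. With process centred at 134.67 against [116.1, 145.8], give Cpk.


R_bar = (1.94 + 3.977 + 0.814 + 3.797 + 3.064) / 5 = 2.7184
sigma = R_bar / d2 = 2.7184 / 2.534 = 1.0727703
Cp = (USL - LSL)/(6*sigma) = (145.8 - 116.1)/(6*1.0727703) = 4.6142
Cpu = (145.8 - 134.67)/(3*1.0727703) = 3.4583
Cpl = (134.67 - 116.1)/(3*1.0727703) = 5.7701
Cpk = min(Cpu, Cpl) = 3.4583

3.4583


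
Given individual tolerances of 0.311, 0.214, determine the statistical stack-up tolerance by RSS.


RSS = sqrt(0.311^2 + 0.214^2)
= sqrt(0.142517)
= 0.3775

0.3775


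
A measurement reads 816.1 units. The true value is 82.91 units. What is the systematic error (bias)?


Systematic error = measured - true
= 816.1 - 82.91
= 733.1900

733.1900


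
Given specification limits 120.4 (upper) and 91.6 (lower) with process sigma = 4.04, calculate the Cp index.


Cp = (USL - LSL) / (6 * sigma)
= (120.4 - 91.6) / (6 * 4.04)
= 28.8000 / 24.2400
= 1.1881

1.1881


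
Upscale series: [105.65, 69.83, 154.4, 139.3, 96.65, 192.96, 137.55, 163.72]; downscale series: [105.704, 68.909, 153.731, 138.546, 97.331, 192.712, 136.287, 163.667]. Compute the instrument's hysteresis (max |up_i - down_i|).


|105.65 - 105.704| = 0.0540
|69.83 - 68.909| = 0.9210
|154.4 - 153.731| = 0.6690
|139.3 - 138.546| = 0.7540
|96.65 - 97.331| = 0.6810
|192.96 - 192.712| = 0.2480
|137.55 - 136.287| = 1.2630
|163.72 - 163.667| = 0.0530
hysteresis = max(diffs) = 1.2630

1.2630


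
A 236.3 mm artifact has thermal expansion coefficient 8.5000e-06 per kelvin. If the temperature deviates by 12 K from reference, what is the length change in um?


dL = L * alpha * dT
= 236.3 * 8.5000e-06 * 12
= 0.0241026 mm
dL_um = 0.0241026 * 1000 = 24.1026 um

24.1026


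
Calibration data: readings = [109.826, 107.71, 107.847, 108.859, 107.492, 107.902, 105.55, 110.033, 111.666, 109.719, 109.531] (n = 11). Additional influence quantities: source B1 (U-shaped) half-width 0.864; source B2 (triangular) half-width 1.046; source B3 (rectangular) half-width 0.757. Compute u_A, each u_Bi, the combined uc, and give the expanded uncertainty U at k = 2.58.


mean = (109.826 + 107.71 + 107.847 + 108.859 + 107.492 + 107.902 + 105.55 + 110.033 + 111.666 + 109.719 + 109.531) / 11 = 108.7395455
s = sqrt(sum((x - mean)^2)/(n-1)) = 1.6524285
u_A = s / sqrt(n) = 1.6524285 / sqrt(11) = 0.49822594
u_B1 = 0.864 / sqrt(2) = 0.61094026
u_B2 = 1.046 / sqrt(6) = 0.42702771
u_B3 = 0.757 / sqrt(3) = 0.43705415
uc = sqrt(0.49822594^2 + 0.61094026^2 + 0.42702771^2 + 0.43705415^2) = 0.99741971
U = k * uc = 2.58 * 0.99741971
U = 2.5733

2.5733


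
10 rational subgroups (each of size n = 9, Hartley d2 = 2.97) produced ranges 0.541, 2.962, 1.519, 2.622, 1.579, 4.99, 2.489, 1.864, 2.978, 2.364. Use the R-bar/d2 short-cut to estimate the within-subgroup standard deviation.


R_bar = (0.541 + 2.962 + 1.519 + 2.622 + 1.579 + 4.99 + 2.489 + 1.864 + 2.978 + 2.364) / 10
R_bar = 23.908 / 10 = 2.3908
sigma_hat = R_bar / d2 = 2.3908 / 2.97 = 0.8050

0.8050


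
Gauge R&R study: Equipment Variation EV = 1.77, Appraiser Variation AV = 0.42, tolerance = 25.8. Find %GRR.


GRR = sqrt(EV^2 + AV^2) = sqrt(1.77^2 + 0.42^2) = 1.8191482
%GRR = GRR / tol * 100 = 1.8191482 / 25.8 * 100
%GRR = 7.0510

7.0510


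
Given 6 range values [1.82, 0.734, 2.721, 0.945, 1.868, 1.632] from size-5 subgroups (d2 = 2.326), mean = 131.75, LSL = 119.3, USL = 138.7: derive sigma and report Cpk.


R_bar = (1.82 + 0.734 + 2.721 + 0.945 + 1.868 + 1.632) / 6 = 1.62
sigma = R_bar / d2 = 1.62 / 2.326 = 0.69647463
Cp = (USL - LSL)/(6*sigma) = (138.7 - 119.3)/(6*0.69647463) = 4.6424
Cpu = (138.7 - 131.75)/(3*0.69647463) = 3.3263
Cpl = (131.75 - 119.3)/(3*0.69647463) = 5.9586
Cpk = min(Cpu, Cpl) = 3.3263

3.3263


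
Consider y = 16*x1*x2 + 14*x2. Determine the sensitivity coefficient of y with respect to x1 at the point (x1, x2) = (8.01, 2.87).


y = 16*x1*x2 + 14*x2
dy/dx1 = 16*x2
Evaluate at x2 = 2.87: c1 = 16 * 2.87
c1 = 45.9200

45.9200


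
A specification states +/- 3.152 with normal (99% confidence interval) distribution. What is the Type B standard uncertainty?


u_B = half_width / 2.576
u_B = 3.152 / 2.576
u_B = 1.2236

1.2236


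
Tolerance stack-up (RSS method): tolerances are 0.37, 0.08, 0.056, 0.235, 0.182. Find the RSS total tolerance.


RSS = sqrt(0.37^2 + 0.08^2 + 0.056^2 + 0.235^2 + 0.182^2)
= sqrt(0.234785)
= 0.4845

0.4845


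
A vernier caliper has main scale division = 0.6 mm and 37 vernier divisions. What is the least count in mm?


LC = MSD / n_div
= 0.6 / 37
= 0.0162

0.0162


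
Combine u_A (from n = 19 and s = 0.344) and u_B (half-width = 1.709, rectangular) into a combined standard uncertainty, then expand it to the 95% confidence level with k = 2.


u_A = s / sqrt(n) = 0.344 / sqrt(19) = 0.078919012
u_B = half_width / sqrt(3) = 1.709 / sqrt(3) = 0.98669161
uc = sqrt(u_A^2 + u_B^2) = sqrt(0.078919012^2 + 0.98669161^2) = 0.98984269
U = k * uc = 2 * 0.98984269
U = 1.9797

1.9797


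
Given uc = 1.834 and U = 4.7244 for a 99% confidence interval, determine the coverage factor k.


k = U / uc
k = 4.7244 / 1.834
k = 2.576

2.576


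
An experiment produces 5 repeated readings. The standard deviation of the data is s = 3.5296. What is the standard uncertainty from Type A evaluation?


u_A = s / sqrt(n)
u_A = 3.5296 / sqrt(5)
u_A = 3.5296 / 2.236068
u_A = 1.5785

1.5785


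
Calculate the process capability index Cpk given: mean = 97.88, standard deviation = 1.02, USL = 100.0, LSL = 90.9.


Cpu = (USL - mean) / (3*sigma) = (100.0 - 97.88) / (3*1.02) = 0.6928
Cpl = (mean - LSL) / (3*sigma) = (97.88 - 90.9) / (3*1.02) = 2.2810
Cpk = min(Cpu, Cpl) = 0.6928

0.6928


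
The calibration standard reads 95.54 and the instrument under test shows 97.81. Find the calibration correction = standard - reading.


Correction = standard - reading
= 95.54 - 97.81
= -2.2700

-2.2700


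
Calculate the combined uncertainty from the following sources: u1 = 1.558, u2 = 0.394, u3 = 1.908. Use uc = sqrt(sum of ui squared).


uc = sqrt(1.558^2 + 0.394^2 + 1.908^2)
uc = sqrt(6.223064)
uc = 2.4946

2.4946


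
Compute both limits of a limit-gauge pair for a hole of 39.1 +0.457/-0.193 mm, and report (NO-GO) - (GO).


GO = nominal - lower_tol (smallest hole = maximum material condition)
GO = 39.1 - 0.193 = 38.907
NO-GO = nominal + upper_tol (largest hole = least material condition)
NO-GO = 39.1 + 0.457 = 39.557
spread = NO-GO - GO = 39.557 - 38.907 = 0.6500

0.6500


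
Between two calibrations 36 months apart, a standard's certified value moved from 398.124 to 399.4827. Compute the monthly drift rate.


rate = (v2 - v1) / months
= (399.4827 - 398.124) / 36
= 1.3587 / 36
= 0.0377

0.0377


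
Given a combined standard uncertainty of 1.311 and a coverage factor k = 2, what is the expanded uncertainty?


U = k * uc
U = 2 * 1.311
U = 2.6220

2.6220


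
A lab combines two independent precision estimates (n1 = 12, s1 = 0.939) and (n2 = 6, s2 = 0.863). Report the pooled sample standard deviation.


s_p = sqrt(((n1-1)*s1^2 + (n2-1)*s2^2) / (n1+n2-2))
numerator = (12-1)*0.939^2 + (6-1)*0.863^2 = 9.698931 + 3.723845 = 13.422776
denominator = 12 + 6 - 2 = 16
s_p^2 = 13.422776 / 16 = 0.8389235
s_p = sqrt(0.8389235) = 0.9159

0.9159


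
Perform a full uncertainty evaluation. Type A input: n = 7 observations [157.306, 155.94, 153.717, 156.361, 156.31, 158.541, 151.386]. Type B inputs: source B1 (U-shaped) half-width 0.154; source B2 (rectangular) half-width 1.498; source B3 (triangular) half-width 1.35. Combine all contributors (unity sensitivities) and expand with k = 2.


mean = (157.306 + 155.94 + 153.717 + 156.361 + 156.31 + 158.541 + 151.386) / 7 = 155.6515714
s = sqrt(sum((x - mean)^2)/(n-1)) = 2.3820022
u_A = s / sqrt(n) = 2.3820022 / sqrt(7) = 0.90031221
u_B1 = 0.154 / sqrt(2) = 0.10889444
u_B2 = 1.498 / sqrt(3) = 0.8648707
u_B3 = 1.35 / sqrt(6) = 0.55113519
uc = sqrt(0.90031221^2 + 0.10889444^2 + 0.8648707^2 + 0.55113519^2) = 1.3690038
U = k * uc = 2 * 1.3690038
U = 2.7380

2.7380


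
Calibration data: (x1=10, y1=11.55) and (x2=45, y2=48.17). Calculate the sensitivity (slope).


slope = (y2 - y1) / (x2 - x1)
= (48.17 - 11.55) / (45 - 10)
= 36.6200 / 35
= 1.0463

1.0463


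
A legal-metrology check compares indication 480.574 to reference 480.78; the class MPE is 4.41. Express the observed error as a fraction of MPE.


e = indication - reference = 480.574 - 480.78 = -0.2060
|e| = 0.2060
ratio = |e| / MPE = 0.2060 / 4.41
ratio = 0.0467

0.0467


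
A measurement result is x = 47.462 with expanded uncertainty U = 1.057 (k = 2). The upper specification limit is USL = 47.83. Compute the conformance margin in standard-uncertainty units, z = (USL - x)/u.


u = U / k = 1.057 / 2 = 0.5285
margin = |USL - x| = |47.83 - 47.462| = 0.368
z = margin / u = 0.368 / 0.5285
z = 0.6963

0.6963


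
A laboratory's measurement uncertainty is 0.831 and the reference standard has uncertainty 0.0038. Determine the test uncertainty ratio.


TUR = u_lab / u_ref
= 0.831 / 0.0038
= 218.6842

218.6842


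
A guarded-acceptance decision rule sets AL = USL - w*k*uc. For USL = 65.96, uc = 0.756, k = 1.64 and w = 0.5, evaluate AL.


U = k * uc = 1.64 * 0.756 = 1.23984
guard band g = w * U = 0.5 * 1.23984 = 0.61992
AL = USL - g = 65.96 - 0.61992
AL = 65.3401

65.3401


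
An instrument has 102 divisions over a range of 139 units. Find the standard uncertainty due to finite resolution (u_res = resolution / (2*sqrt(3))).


resolution = range / divisions
resolution = 139 / 102 = 1.3627451
u_res = resolution / (2*sqrt(3))
u_res = 1.3627451 / 3.4641016
u_res = 0.3934

0.3934


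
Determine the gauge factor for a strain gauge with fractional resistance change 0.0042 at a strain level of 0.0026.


GF = (dR/R) / epsilon
= 0.0042 / 0.0026
= 1.6154

1.6154


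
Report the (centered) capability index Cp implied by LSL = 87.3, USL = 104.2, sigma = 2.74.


Cp = (USL - LSL) / (6 * sigma)
= (104.2 - 87.3) / (6 * 2.74)
= 16.9000 / 16.4400
= 1.0280

1.0280


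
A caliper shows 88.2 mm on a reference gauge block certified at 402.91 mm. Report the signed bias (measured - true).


Systematic error = measured - true
= 88.2 - 402.91
= -314.7100

-314.7100


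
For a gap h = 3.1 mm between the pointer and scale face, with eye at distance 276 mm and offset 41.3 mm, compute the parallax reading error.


error = h * offset / d
= 3.1 * 41.3 / 276
= 0.4639

0.4639


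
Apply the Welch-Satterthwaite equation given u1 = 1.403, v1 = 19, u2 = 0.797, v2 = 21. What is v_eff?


uc = sqrt(u1^2 + u2^2) = sqrt(1.403^2 + 0.797^2) = 1.6135731
v_eff = uc^4 / (u1^4/v1 + u2^4/v2)
= 1.6135731^4 / (1.403^4/19 + 0.797^4/21)
= 6.7788275 / 0.22314194
v_eff = 30.3790

30.3790


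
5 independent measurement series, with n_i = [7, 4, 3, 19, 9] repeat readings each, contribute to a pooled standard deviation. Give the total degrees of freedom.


nu = sum_i (n_i - 1)
nu = ((7 - 1) + (4 - 1) + (3 - 1) + (19 - 1) + (9 - 1))
nu = 6 + 3 + 2 + 18 + 8
nu = 37

37


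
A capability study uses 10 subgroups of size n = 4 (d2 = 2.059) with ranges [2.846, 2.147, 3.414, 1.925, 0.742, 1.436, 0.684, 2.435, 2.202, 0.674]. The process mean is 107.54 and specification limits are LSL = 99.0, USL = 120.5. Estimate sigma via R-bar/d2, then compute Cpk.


R_bar = (2.846 + 2.147 + 3.414 + 1.925 + 0.742 + 1.436 + 0.684 + 2.435 + 2.202 + 0.674) / 10 = 1.8505
sigma = R_bar / d2 = 1.8505 / 2.059 = 0.89873725
Cp = (USL - LSL)/(6*sigma) = (120.5 - 99.0)/(6*0.89873725) = 3.9871
Cpu = (120.5 - 107.54)/(3*0.89873725) = 4.8067
Cpl = (107.54 - 99.0)/(3*0.89873725) = 3.1674
Cpk = min(Cpu, Cpl) = 3.1674

3.1674


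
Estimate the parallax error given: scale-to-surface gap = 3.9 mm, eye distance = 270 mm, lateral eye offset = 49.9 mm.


error = h * offset / d
= 3.9 * 49.9 / 270
= 0.7208

0.7208


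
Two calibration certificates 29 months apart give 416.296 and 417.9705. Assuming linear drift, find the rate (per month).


rate = (v2 - v1) / months
= (417.9705 - 416.296) / 29
= 1.6745 / 29
= 0.0577

0.0577


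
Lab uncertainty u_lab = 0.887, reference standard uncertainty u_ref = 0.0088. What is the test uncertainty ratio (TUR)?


TUR = u_lab / u_ref
= 0.887 / 0.0088
= 100.7955

100.7955


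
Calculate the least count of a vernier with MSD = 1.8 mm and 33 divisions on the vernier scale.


LC = MSD / n_div
= 1.8 / 33
= 0.0545

0.0545


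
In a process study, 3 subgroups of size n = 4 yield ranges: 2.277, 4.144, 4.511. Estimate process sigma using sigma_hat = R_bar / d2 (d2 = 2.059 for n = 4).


R_bar = (2.277 + 4.144 + 4.511) / 3
R_bar = 10.932 / 3 = 3.644
sigma_hat = R_bar / d2 = 3.644 / 2.059 = 1.7698

1.7698


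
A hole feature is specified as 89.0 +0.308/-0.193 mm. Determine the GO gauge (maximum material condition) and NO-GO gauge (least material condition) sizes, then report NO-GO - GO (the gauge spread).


GO = nominal - lower_tol (smallest hole = maximum material condition)
GO = 89.0 - 0.193 = 88.807
NO-GO = nominal + upper_tol (largest hole = least material condition)
NO-GO = 89.0 + 0.308 = 89.308
spread = NO-GO - GO = 89.308 - 88.807 = 0.5010

0.5010


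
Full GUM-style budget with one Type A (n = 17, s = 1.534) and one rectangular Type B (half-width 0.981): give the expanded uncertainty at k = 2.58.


u_A = s / sqrt(n) = 1.534 / sqrt(17) = 0.37204965
u_B = half_width / sqrt(3) = 0.981 / sqrt(3) = 0.56638061
uc = sqrt(u_A^2 + u_B^2) = sqrt(0.37204965^2 + 0.56638061^2) = 0.67764883
U = k * uc = 2.58 * 0.67764883
U = 1.7483

1.7483


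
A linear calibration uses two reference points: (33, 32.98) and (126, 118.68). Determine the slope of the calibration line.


slope = (y2 - y1) / (x2 - x1)
= (118.68 - 32.98) / (126 - 33)
= 85.7000 / 93
= 0.9215

0.9215


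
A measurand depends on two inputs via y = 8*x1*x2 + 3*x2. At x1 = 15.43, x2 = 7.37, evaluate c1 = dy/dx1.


y = 8*x1*x2 + 3*x2
dy/dx1 = 8*x2
Evaluate at x2 = 7.37: c1 = 8 * 7.37
c1 = 58.9600

58.9600


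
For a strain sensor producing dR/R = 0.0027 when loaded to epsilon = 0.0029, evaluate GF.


GF = (dR/R) / epsilon
= 0.0027 / 0.0029
= 0.9310

0.9310


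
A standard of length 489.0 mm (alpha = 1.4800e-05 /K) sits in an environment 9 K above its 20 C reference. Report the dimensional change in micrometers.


dL = L * alpha * dT
= 489.0 * 1.4800e-05 * 9
= 0.0651348 mm
dL_um = 0.0651348 * 1000 = 65.1348 um

65.1348


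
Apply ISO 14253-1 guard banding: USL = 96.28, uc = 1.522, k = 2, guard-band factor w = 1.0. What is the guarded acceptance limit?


U = k * uc = 2 * 1.522 = 3.044
guard band g = w * U = 1.0 * 3.044 = 3.044
AL = USL - g = 96.28 - 3.044
AL = 93.2360

93.2360


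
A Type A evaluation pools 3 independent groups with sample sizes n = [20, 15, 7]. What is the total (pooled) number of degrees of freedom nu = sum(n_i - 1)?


nu = sum_i (n_i - 1)
nu = ((20 - 1) + (15 - 1) + (7 - 1))
nu = 19 + 14 + 6
nu = 39

39


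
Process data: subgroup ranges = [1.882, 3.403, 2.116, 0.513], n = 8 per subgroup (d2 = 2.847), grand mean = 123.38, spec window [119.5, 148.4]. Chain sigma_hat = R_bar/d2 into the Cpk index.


R_bar = (1.882 + 3.403 + 2.116 + 0.513) / 4 = 1.9785
sigma = R_bar / d2 = 1.9785 / 2.847 = 0.69494204
Cp = (USL - LSL)/(6*sigma) = (148.4 - 119.5)/(6*0.69494204) = 6.9310
Cpu = (148.4 - 123.38)/(3*0.69494204) = 12.0010
Cpl = (123.38 - 119.5)/(3*0.69494204) = 1.8611
Cpk = min(Cpu, Cpl) = 1.8611

1.8611


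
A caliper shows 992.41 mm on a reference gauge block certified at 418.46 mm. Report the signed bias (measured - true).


Systematic error = measured - true
= 992.41 - 418.46
= 573.9500

573.9500


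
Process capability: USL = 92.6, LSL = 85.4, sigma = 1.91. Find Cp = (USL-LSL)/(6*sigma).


Cp = (USL - LSL) / (6 * sigma)
= (92.6 - 85.4) / (6 * 1.91)
= 7.2000 / 11.4600
= 0.6283

0.6283


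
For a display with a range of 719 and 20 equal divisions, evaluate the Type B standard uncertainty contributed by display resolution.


resolution = range / divisions
resolution = 719 / 20 = 35.95
u_res = resolution / (2*sqrt(3))
u_res = 35.95 / 3.4641016
u_res = 10.3779

10.3779


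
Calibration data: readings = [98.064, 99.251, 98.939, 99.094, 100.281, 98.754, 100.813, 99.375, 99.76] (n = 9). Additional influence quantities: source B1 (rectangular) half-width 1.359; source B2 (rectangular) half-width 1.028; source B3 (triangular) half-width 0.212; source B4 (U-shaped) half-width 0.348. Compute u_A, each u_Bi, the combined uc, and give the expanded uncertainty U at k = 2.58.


mean = (98.064 + 99.251 + 98.939 + 99.094 + 100.281 + 98.754 + 100.813 + 99.375 + 99.76) / 9 = 99.37011111
s = sqrt(sum((x - mean)^2)/(n-1)) = 0.82352026
u_A = s / sqrt(n) = 0.82352026 / sqrt(9) = 0.27450675
u_B1 = 1.359 / sqrt(3) = 0.78461902
u_B2 = 1.028 / sqrt(3) = 0.59351608
u_B3 = 0.212 / sqrt(6) = 0.086548638
u_B4 = 0.348 / sqrt(2) = 0.24607316
uc = sqrt(0.27450675^2 + 0.78461902^2 + 0.59351608^2 + 0.086548638^2 + 0.24607316^2) = 1.054175
U = k * uc = 2.58 * 1.054175
U = 2.7198

2.7198


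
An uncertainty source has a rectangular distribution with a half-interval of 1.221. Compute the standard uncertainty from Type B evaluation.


u_B = half_width / sqrt(3)
u_B = 1.221 / 1.7320508
u_B = 0.7049

0.7049


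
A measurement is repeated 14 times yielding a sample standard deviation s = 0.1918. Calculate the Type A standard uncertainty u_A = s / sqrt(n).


u_A = s / sqrt(n)
u_A = 0.1918 / sqrt(14)
u_A = 0.1918 / 3.7416574
u_A = 0.0513

0.0513


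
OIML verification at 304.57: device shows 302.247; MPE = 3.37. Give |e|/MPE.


e = indication - reference = 302.247 - 304.57 = -2.3230
|e| = 2.3230
ratio = |e| / MPE = 2.3230 / 3.37
ratio = 0.6893

0.6893


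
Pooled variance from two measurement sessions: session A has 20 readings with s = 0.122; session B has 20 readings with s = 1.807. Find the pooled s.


s_p = sqrt(((n1-1)*s1^2 + (n2-1)*s2^2) / (n1+n2-2))
numerator = (20-1)*0.122^2 + (20-1)*1.807^2 = 0.282796 + 62.039731 = 62.322527
denominator = 20 + 20 - 2 = 38
s_p^2 = 62.322527 / 38 = 1.6400665
s_p = sqrt(1.6400665) = 1.2807

1.2807


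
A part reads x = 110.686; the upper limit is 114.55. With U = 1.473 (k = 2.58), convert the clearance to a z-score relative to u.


u = U / k = 1.473 / 2.58 = 0.57093023
margin = |USL - x| = |114.55 - 110.686| = 3.864
z = margin / u = 3.864 / 0.57093023
z = 6.7679

6.7679


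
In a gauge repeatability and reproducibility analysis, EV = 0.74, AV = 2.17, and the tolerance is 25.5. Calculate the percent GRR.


GRR = sqrt(EV^2 + AV^2) = sqrt(0.74^2 + 2.17^2) = 2.2927058
%GRR = GRR / tol * 100 = 2.2927058 / 25.5 * 100
%GRR = 8.9910

8.9910


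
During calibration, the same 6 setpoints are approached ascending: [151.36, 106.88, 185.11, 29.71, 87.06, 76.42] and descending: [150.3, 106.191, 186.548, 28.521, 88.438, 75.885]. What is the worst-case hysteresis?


|151.36 - 150.3| = 1.0600
|106.88 - 106.191| = 0.6890
|185.11 - 186.548| = 1.4380
|29.71 - 28.521| = 1.1890
|87.06 - 88.438| = 1.3780
|76.42 - 75.885| = 0.5350
hysteresis = max(diffs) = 1.4380

1.4380


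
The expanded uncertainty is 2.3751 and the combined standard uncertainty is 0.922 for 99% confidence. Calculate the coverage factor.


k = U / uc
k = 2.3751 / 0.922
k = 2.576

2.576


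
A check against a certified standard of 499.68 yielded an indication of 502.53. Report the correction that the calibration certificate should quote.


Correction = standard - reading
= 499.68 - 502.53
= -2.8500

-2.8500


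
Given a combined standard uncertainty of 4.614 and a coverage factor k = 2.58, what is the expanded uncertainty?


U = k * uc
U = 2.58 * 4.614
U = 11.9041

11.9041


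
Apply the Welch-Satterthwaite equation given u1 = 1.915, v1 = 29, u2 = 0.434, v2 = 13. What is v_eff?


uc = sqrt(u1^2 + u2^2) = sqrt(1.915^2 + 0.434^2) = 1.9635633
v_eff = uc^4 / (u1^4/v1 + u2^4/v2)
= 1.9635633^4 / (1.915^4/29 + 0.434^4/13)
= 14.865504 / 0.46647181
v_eff = 31.8680

31.8680


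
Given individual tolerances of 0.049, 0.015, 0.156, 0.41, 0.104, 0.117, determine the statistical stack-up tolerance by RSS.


RSS = sqrt(0.049^2 + 0.015^2 + 0.156^2 + 0.41^2 + 0.104^2 + 0.117^2)
= sqrt(0.219567)
= 0.4686

0.4686


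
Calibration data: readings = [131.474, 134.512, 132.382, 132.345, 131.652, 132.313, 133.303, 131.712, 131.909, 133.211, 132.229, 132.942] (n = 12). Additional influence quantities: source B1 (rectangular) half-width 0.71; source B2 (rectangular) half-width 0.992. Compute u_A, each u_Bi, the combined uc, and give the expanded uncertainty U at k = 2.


mean = (131.474 + 134.512 + 132.382 + 132.345 + 131.652 + 132.313 + 133.303 + 131.712 + 131.909 + 133.211 + 132.229 + 132.942) / 12 = 132.4986667
s = sqrt(sum((x - mean)^2)/(n-1)) = 0.86771281
u_A = s / sqrt(n) = 0.86771281 / sqrt(12) = 0.25048711
u_B1 = 0.71 / sqrt(3) = 0.40991869
u_B2 = 0.992 / sqrt(3) = 0.57273147
uc = sqrt(0.25048711^2 + 0.40991869^2 + 0.57273147^2) = 0.74752823
U = k * uc = 2 * 0.74752823
U = 1.4951

1.4951


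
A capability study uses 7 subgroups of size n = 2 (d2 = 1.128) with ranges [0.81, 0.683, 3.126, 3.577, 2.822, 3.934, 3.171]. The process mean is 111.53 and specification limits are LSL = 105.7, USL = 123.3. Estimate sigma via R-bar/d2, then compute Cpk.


R_bar = (0.81 + 0.683 + 3.126 + 3.577 + 2.822 + 3.934 + 3.171) / 7 = 2.589
sigma = R_bar / d2 = 2.589 / 1.128 = 2.2952128
Cp = (USL - LSL)/(6*sigma) = (123.3 - 105.7)/(6*2.2952128) = 1.2780
Cpu = (123.3 - 111.53)/(3*2.2952128) = 1.7094
Cpl = (111.53 - 105.7)/(3*2.2952128) = 0.8467
Cpk = min(Cpu, Cpl) = 0.8467

0.8467


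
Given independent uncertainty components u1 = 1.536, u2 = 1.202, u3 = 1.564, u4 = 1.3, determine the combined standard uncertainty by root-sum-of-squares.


uc = sqrt(1.536^2 + 1.202^2 + 1.564^2 + 1.3^2)
uc = sqrt(7.940196)
uc = 2.8178

2.8178


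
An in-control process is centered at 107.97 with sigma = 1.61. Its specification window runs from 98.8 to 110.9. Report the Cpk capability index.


Cpu = (USL - mean) / (3*sigma) = (110.9 - 107.97) / (3*1.61) = 0.6066
Cpl = (mean - LSL) / (3*sigma) = (107.97 - 98.8) / (3*1.61) = 1.8986
Cpk = min(Cpu, Cpl) = 0.6066

0.6066


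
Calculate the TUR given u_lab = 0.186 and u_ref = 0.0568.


TUR = u_lab / u_ref
= 0.186 / 0.0568
= 3.2746

3.2746


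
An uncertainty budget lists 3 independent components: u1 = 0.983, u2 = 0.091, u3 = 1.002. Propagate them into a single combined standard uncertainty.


uc = sqrt(0.983^2 + 0.091^2 + 1.002^2)
uc = sqrt(1.978574)
uc = 1.4066

1.4066


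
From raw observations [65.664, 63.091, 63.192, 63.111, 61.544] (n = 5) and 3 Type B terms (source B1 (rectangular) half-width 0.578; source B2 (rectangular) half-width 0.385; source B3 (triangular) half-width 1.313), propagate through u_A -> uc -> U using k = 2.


mean = (65.664 + 63.091 + 63.192 + 63.111 + 61.544) / 5 = 63.3204
s = sqrt(sum((x - mean)^2)/(n-1)) = 1.4799508
u_A = s / sqrt(n) = 1.4799508 / sqrt(5) = 0.66185412
u_B1 = 0.578 / sqrt(3) = 0.33370846
u_B2 = 0.385 / sqrt(3) = 0.22227985
u_B3 = 1.313 / sqrt(6) = 0.53603001
uc = sqrt(0.66185412^2 + 0.33370846^2 + 0.22227985^2 + 0.53603001^2) = 0.94135472
U = k * uc = 2 * 0.94135472
U = 1.8827

1.8827


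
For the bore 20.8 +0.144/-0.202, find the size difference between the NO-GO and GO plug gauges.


GO = nominal - lower_tol (smallest hole = maximum material condition)
GO = 20.8 - 0.202 = 20.598
NO-GO = nominal + upper_tol (largest hole = least material condition)
NO-GO = 20.8 + 0.144 = 20.944
spread = NO-GO - GO = 20.944 - 20.598 = 0.3460

0.3460


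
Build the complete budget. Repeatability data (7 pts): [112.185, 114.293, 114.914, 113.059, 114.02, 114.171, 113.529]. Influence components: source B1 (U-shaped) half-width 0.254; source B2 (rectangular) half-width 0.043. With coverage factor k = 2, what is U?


mean = (112.185 + 114.293 + 114.914 + 113.059 + 114.02 + 114.171 + 113.529) / 7 = 113.7387143
s = sqrt(sum((x - mean)^2)/(n-1)) = 0.90134542
u_A = s / sqrt(n) = 0.90134542 / sqrt(7) = 0.34067655
u_B1 = 0.254 / sqrt(2) = 0.17960512
u_B2 = 0.043 / sqrt(3) = 0.024826062
uc = sqrt(0.34067655^2 + 0.17960512^2 + 0.024826062^2) = 0.38592077
U = k * uc = 2 * 0.38592077
U = 0.7718

0.7718


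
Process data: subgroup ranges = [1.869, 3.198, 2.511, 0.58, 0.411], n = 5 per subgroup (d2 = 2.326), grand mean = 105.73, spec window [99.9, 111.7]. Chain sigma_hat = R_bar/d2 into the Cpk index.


R_bar = (1.869 + 3.198 + 2.511 + 0.58 + 0.411) / 5 = 1.7138
sigma = R_bar / d2 = 1.7138 / 2.326 = 0.73680138
Cp = (USL - LSL)/(6*sigma) = (111.7 - 99.9)/(6*0.73680138) = 2.6692
Cpu = (111.7 - 105.73)/(3*0.73680138) = 2.7009
Cpl = (105.73 - 99.9)/(3*0.73680138) = 2.6375
Cpk = min(Cpu, Cpl) = 2.6375

2.6375


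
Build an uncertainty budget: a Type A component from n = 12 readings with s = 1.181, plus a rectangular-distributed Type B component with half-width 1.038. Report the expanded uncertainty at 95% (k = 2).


u_A = s / sqrt(n) = 1.181 / sqrt(12) = 0.34092533
u_B = half_width / sqrt(3) = 1.038 / sqrt(3) = 0.59928958
uc = sqrt(u_A^2 + u_B^2) = sqrt(0.34092533^2 + 0.59928958^2) = 0.68947667
U = k * uc = 2 * 0.68947667
U = 1.3790

1.3790


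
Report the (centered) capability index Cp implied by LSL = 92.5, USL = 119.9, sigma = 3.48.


Cp = (USL - LSL) / (6 * sigma)
= (119.9 - 92.5) / (6 * 3.48)
= 27.4000 / 20.8800
= 1.3123

1.3123


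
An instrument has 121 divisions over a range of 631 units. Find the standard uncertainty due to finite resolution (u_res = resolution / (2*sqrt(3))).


resolution = range / divisions
resolution = 631 / 121 = 5.214876
u_res = resolution / (2*sqrt(3))
u_res = 5.214876 / 3.4641016
u_res = 1.5054

1.5054


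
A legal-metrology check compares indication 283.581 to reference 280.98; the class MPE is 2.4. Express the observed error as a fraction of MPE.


e = indication - reference = 283.581 - 280.98 = 2.6010
|e| = 2.6010
ratio = |e| / MPE = 2.6010 / 2.4
ratio = 1.0837

1.0837


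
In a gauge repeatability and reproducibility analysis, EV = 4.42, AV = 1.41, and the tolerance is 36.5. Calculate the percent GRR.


GRR = sqrt(EV^2 + AV^2) = sqrt(4.42^2 + 1.41^2) = 4.6394504
%GRR = GRR / tol * 100 = 4.6394504 / 36.5 * 100
%GRR = 12.7108

12.7108


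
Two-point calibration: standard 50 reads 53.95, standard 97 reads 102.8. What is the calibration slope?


slope = (y2 - y1) / (x2 - x1)
= (102.8 - 53.95) / (97 - 50)
= 48.8500 / 47
= 1.0394

1.0394


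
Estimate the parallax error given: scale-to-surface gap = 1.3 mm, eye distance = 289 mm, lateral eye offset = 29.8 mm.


error = h * offset / d
= 1.3 * 29.8 / 289
= 0.1340

0.1340


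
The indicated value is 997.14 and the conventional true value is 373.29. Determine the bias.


Systematic error = measured - true
= 997.14 - 373.29
= 623.8500

623.8500
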